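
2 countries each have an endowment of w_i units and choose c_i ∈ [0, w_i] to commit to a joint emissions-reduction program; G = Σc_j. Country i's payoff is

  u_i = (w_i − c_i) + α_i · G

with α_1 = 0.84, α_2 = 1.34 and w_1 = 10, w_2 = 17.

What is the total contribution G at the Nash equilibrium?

∂u_i/∂c_i = α_i − 1, so country i contributes w_i if α_i > 1, else 0.
α_i > 1 for i ∈ {2}; NE contributions (0, 17), G = 17.

17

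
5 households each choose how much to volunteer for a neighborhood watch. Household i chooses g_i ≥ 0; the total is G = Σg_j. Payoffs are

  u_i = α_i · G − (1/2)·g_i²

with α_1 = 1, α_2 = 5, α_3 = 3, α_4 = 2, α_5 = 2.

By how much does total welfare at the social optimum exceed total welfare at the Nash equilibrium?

Household i's FOC: ∂u_i/∂g_i = α_i − g_i = 0, so g_i* = α_i.
NE contributions = (1, 5, 3, 2, 2); G = 13.
W^NE = (Σα)·G − ½Σα_i² = 13² − ½·43 = 147.5.
Planner sets g_i = Σα_j = 13 for every i, so G^SO = 5·13 = 65.
W^SO = (Σα)·G^SO − ½·5·(Σα)² = (5/2)·13² = 422.5.
Deadweight loss = W^SO − W^NE = 275.

275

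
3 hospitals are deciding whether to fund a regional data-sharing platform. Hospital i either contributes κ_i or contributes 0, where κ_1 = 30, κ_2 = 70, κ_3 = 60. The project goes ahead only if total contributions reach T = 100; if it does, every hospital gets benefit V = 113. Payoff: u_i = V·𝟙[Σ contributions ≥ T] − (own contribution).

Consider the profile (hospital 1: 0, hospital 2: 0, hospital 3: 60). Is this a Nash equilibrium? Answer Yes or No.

Total = 60 < 100: not provided.
Hospital 1 (pledges 0, payoff 0): pledging 30 → total 90, payoff -30. No gain.
Hospital 2 (pledges 0, payoff 0): pledging 70 → total 130, payoff 43. Profitable deviation.

No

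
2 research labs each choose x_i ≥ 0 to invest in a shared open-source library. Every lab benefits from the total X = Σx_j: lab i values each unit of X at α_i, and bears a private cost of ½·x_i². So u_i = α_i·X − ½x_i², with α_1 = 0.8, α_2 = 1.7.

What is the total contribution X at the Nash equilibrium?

2.5

Lab i's FOC: ∂u_i/∂x_i = α_i − x_i = 0, so x_i* = α_i.
NE contributions = (0.8, 1.7); X = 2.5.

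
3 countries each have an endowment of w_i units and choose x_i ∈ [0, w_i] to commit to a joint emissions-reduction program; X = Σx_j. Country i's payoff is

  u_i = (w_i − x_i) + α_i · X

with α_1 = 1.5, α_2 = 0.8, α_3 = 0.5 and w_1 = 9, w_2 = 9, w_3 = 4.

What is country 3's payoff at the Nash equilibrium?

8.5

∂u_i/∂x_i = α_i − 1, so country i contributes w_i if α_i > 1, else 0.
α_i > 1 for i ∈ {1}; NE contributions (9, 0, 0), X = 9.
u_3 = (4 − 0) + 0.5·9 = 8.5.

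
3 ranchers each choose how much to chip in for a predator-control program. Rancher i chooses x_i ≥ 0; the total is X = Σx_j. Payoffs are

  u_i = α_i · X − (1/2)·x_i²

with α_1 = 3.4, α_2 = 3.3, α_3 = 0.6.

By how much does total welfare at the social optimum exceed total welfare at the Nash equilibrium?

Rancher i's FOC: ∂u_i/∂x_i = α_i − x_i = 0, so x_i* = α_i.
NE contributions = (3.4, 3.3, 0.6); X = 7.3.
W^NE = (Σα)·X − ½Σα_i² = 7.3² − ½·22.81 = 41.885.
Planner sets x_i = Σα_j = 7.3 for every i, so X^SO = 3·7.3 = 21.9.
W^SO = (Σα)·X^SO − ½·3·(Σα)² = (3/2)·7.3² = 79.935.
Deadweight loss = W^SO − W^NE = 38.05.

38.05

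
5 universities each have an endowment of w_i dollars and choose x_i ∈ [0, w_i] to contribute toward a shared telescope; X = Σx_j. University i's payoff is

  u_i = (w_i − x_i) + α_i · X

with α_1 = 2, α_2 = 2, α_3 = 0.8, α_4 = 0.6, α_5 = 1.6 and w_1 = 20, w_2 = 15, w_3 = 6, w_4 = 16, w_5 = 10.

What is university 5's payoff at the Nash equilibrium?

∂u_i/∂x_i = α_i − 1, so university i contributes w_i if α_i > 1, else 0.
α_i > 1 for i ∈ {1, 2, 5}; NE contributions (20, 15, 0, 0, 10), X = 45.
u_5 = (10 − 10) + 1.6·45 = 72.

72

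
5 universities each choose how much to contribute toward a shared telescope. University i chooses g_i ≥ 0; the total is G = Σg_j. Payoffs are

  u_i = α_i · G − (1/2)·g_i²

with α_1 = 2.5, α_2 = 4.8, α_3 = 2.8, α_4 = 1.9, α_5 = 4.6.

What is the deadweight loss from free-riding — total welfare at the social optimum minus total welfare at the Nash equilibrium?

444.29

University i's FOC: ∂u_i/∂g_i = α_i − g_i = 0, so g_i* = α_i.
NE contributions = (2.5, 4.8, 2.8, 1.9, 4.6); G = 16.6.
W^NE = (Σα)·G − ½Σα_i² = 16.6² − ½·61.9 = 244.61.
Planner sets g_i = Σα_j = 16.6 for every i, so G^SO = 5·16.6 = 83.
W^SO = (Σα)·G^SO − ½·5·(Σα)² = (5/2)·16.6² = 688.9.
Deadweight loss = W^SO − W^NE = 444.29.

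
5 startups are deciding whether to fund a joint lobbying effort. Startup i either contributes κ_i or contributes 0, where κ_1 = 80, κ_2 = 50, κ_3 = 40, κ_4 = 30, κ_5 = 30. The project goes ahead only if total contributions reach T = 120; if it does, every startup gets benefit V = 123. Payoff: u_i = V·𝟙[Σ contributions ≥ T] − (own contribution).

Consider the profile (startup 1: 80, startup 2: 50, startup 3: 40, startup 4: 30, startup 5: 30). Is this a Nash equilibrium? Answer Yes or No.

Total = 230 ≥ 120: provided.
Startup 1 (pledges 80, payoff 43): dropping to 0 → total 150, payoff 123. Profitable deviation.

No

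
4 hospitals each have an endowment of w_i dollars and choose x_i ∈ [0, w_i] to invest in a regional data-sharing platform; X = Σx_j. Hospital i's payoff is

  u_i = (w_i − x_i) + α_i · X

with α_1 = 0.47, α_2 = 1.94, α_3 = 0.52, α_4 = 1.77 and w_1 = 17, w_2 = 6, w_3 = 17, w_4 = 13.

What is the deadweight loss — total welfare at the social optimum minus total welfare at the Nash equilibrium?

125.8

∂u_i/∂x_i = α_i − 1, so hospital i contributes w_i if α_i > 1, else 0.
α_i > 1 for i ∈ {2, 4}; NE contributions (0, 6, 0, 13), X = 19.
W^NE = Σw_i − X^NE + (Σα_i)·X^NE = 53 + 3.7·19 = 123.3.
Planner: ∂(Σu_j)/∂x_i = Σα_j − 1 = 3.7 > 0, so everyone contributes w_i; X^SO = 53, W^SO = 53 + 3.7·53 = 249.1.
Deadweight loss = 125.8.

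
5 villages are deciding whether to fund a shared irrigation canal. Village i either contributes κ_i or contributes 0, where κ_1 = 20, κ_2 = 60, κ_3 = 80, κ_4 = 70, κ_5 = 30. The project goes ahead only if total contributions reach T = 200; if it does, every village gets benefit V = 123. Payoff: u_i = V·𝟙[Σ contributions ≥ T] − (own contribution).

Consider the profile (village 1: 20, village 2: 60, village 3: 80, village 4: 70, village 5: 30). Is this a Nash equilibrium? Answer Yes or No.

Total = 260 ≥ 200: provided.
Village 1 (pledges 20, payoff 103): dropping to 0 → total 240, payoff 123. Profitable deviation.

No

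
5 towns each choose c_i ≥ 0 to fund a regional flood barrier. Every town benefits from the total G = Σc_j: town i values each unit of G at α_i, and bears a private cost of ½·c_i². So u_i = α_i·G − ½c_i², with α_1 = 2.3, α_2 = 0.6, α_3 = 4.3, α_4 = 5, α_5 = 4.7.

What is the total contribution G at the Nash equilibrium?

16.9

Town i's FOC: ∂u_i/∂c_i = α_i − c_i = 0, so c_i* = α_i.
NE contributions = (2.3, 0.6, 4.3, 5, 4.7); G = 16.9.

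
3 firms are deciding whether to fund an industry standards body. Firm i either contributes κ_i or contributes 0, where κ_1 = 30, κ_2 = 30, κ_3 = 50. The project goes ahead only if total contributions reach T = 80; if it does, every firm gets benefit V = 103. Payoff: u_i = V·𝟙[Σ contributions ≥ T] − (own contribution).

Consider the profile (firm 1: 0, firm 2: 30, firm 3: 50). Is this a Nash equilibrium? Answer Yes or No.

Total = 80 ≥ 80: provided.
Firm 1 (pledges 0, payoff 103): pledging 30 → total 110, payoff 73. No gain.
Firm 2 (pledges 30, payoff 73): dropping to 0 → total 50, payoff 0. No gain.
Firm 3 (pledges 50, payoff 53): dropping to 0 → total 30, payoff 0. No gain.

Yes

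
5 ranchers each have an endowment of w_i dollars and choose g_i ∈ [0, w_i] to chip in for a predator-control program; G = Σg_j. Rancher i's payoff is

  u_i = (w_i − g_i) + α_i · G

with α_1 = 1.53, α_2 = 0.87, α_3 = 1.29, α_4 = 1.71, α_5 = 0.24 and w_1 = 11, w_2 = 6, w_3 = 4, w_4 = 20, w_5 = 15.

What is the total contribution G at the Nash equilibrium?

35

∂u_i/∂g_i = α_i − 1, so rancher i contributes w_i if α_i > 1, else 0.
α_i > 1 for i ∈ {1, 3, 4}; NE contributions (11, 0, 4, 20, 0), G = 35.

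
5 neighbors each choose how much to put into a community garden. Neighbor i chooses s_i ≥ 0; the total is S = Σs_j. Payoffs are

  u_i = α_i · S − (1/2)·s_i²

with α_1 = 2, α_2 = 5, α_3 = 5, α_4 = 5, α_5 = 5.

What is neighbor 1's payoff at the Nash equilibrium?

42

Neighbor i's FOC: ∂u_i/∂s_i = α_i − s_i = 0, so s_i* = α_i.
NE contributions = (2, 5, 5, 5, 5); S = 22.
u_1 = α_1·S − ½·(s_1)² = 2·22 − ½·2² = 42.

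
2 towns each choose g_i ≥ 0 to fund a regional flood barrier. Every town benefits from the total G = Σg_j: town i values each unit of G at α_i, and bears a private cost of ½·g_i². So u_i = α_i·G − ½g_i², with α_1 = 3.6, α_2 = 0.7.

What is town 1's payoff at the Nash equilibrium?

9

Town i's FOC: ∂u_i/∂g_i = α_i − g_i = 0, so g_i* = α_i.
NE contributions = (3.6, 0.7); G = 4.3.
u_1 = α_1·G − ½·(g_1)² = 3.6·4.3 − ½·3.6² = 9.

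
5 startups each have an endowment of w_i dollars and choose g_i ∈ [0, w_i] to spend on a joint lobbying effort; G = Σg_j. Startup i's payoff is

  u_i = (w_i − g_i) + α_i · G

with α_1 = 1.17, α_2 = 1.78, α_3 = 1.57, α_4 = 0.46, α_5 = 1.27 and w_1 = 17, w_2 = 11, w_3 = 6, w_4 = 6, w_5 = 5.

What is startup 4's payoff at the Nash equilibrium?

∂u_i/∂g_i = α_i − 1, so startup i contributes w_i if α_i > 1, else 0.
α_i > 1 for i ∈ {1, 2, 3, 5}; NE contributions (17, 11, 6, 0, 5), G = 39.
u_4 = (6 − 0) + 0.46·39 = 23.94.

23.94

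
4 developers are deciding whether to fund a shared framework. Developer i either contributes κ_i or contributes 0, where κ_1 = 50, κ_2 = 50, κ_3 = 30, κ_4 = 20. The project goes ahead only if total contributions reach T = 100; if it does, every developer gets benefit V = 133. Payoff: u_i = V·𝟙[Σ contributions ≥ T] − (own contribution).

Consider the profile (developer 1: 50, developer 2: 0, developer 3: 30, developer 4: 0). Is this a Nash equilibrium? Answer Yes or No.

No

Total = 80 < 100: not provided.
Developer 1 (pledges 50, payoff -50): dropping to 0 → total 30, payoff 0. Profitable deviation.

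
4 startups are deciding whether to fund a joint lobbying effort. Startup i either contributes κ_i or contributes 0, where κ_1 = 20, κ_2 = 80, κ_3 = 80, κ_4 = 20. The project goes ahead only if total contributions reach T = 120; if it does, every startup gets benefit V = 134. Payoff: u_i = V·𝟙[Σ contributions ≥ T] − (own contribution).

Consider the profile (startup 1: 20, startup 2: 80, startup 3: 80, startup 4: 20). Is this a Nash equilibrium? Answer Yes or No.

Total = 200 ≥ 120: provided.
Startup 1 (pledges 20, payoff 114): dropping to 0 → total 180, payoff 134. Profitable deviation.

No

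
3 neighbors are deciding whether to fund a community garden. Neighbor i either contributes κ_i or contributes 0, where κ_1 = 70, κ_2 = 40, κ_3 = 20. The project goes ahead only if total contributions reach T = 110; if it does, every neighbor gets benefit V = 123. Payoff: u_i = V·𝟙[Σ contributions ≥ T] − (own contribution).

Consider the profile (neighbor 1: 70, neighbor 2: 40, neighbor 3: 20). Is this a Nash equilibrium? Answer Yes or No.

No

Total = 130 ≥ 110: provided.
Neighbor 1 (pledges 70, payoff 53): dropping to 0 → total 60, payoff 0. No gain.
Neighbor 2 (pledges 40, payoff 83): dropping to 0 → total 90, payoff 0. No gain.
Neighbor 3 (pledges 20, payoff 103): dropping to 0 → total 110, payoff 123. Profitable deviation.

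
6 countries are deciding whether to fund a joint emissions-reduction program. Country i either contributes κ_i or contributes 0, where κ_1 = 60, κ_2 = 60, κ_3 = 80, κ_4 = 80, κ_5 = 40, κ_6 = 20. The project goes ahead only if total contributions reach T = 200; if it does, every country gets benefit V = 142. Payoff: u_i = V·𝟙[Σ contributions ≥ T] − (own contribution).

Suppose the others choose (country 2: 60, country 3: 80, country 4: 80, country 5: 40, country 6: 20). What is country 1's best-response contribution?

0

Others' total = 280 ≥ 200; contributing adds cost 60 for no extra benefit.
Best response: 0.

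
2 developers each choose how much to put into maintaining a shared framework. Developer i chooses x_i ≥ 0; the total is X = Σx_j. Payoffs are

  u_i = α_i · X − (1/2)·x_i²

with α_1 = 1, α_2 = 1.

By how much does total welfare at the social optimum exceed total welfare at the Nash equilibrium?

Developer i's FOC: ∂u_i/∂x_i = α_i − x_i = 0, so x_i* = α_i.
NE contributions = (1, 1); X = 2.
W^NE = (Σα)·X − ½Σα_i² = 2² − ½·2 = 3.
Planner sets x_i = Σα_j = 2 for every i, so X^SO = 2·2 = 4.
W^SO = (Σα)·X^SO − ½·2·(Σα)² = (2/2)·2² = 4.
Deadweight loss = W^SO − W^NE = 1.

1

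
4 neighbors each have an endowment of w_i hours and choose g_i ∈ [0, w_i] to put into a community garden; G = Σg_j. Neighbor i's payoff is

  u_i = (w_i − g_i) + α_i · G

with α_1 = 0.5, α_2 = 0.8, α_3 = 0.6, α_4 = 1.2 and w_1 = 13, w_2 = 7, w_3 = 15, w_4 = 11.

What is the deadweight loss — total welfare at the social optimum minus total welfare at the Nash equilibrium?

∂u_i/∂g_i = α_i − 1, so neighbor i contributes w_i if α_i > 1, else 0.
α_i > 1 for i ∈ {4}; NE contributions (0, 0, 0, 11), G = 11.
W^NE = Σw_i − G^NE + (Σα_i)·G^NE = 46 + 2.1·11 = 69.1.
Planner: ∂(Σu_j)/∂g_i = Σα_j − 1 = 2.1 > 0, so everyone contributes w_i; G^SO = 46, W^SO = 46 + 2.1·46 = 142.6.
Deadweight loss = 73.5.

73.5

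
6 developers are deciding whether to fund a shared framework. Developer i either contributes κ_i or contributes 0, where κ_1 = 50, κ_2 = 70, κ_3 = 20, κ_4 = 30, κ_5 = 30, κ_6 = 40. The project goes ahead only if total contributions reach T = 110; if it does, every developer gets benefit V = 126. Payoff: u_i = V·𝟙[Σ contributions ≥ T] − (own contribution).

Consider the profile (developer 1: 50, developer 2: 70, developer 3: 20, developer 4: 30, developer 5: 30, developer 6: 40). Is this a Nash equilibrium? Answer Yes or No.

Total = 240 ≥ 110: provided.
Developer 1 (pledges 50, payoff 76): dropping to 0 → total 190, payoff 126. Profitable deviation.

No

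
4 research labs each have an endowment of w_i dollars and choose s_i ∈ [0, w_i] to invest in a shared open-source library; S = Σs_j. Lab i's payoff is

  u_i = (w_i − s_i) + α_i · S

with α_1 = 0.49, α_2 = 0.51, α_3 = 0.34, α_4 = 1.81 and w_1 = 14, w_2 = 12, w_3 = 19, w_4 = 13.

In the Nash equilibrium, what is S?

13

∂u_i/∂s_i = α_i − 1, so lab i contributes w_i if α_i > 1, else 0.
α_i > 1 for i ∈ {4}; NE contributions (0, 0, 0, 13), S = 13.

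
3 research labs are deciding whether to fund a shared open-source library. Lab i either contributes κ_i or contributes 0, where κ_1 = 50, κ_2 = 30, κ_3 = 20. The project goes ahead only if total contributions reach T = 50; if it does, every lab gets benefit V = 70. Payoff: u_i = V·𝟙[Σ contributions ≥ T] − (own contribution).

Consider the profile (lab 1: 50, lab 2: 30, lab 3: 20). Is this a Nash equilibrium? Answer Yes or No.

No

Total = 100 ≥ 50: provided.
Lab 1 (pledges 50, payoff 20): dropping to 0 → total 50, payoff 70. Profitable deviation.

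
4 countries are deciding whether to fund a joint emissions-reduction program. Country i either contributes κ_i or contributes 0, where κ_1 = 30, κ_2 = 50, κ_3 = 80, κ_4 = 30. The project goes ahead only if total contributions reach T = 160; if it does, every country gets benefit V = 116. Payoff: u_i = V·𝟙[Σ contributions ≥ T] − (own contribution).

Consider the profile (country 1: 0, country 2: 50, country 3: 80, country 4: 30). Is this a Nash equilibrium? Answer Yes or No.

Total = 160 ≥ 160: provided.
Country 1 (pledges 0, payoff 116): pledging 30 → total 190, payoff 86. No gain.
Country 2 (pledges 50, payoff 66): dropping to 0 → total 110, payoff 0. No gain.
Country 3 (pledges 80, payoff 36): dropping to 0 → total 80, payoff 0. No gain.
Country 4 (pledges 30, payoff 86): dropping to 0 → total 130, payoff 0. No gain.

Yes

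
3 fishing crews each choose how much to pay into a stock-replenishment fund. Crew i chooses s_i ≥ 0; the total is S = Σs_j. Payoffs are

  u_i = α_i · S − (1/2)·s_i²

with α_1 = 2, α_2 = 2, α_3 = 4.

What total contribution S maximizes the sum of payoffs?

24

Planner FOC: ∂(Σu_j)/∂s_i = (Σα_j) − s_i = 0, so s_i^SO = Σα_j = 8 for every i; S^SO = 24.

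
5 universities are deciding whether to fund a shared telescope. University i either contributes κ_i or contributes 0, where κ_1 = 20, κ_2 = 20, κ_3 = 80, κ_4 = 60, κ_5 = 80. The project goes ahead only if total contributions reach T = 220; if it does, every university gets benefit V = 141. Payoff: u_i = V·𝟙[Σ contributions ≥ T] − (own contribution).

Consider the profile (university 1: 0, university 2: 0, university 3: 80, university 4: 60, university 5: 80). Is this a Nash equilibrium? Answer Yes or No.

Total = 220 ≥ 220: provided.
University 1 (pledges 0, payoff 141): pledging 20 → total 240, payoff 121. No gain.
University 2 (pledges 0, payoff 141): pledging 20 → total 240, payoff 121. No gain.
University 3 (pledges 80, payoff 61): dropping to 0 → total 140, payoff 0. No gain.
University 4 (pledges 60, payoff 81): dropping to 0 → total 160, payoff 0. No gain.
University 5 (pledges 80, payoff 61): dropping to 0 → total 140, payoff 0. No gain.

Yes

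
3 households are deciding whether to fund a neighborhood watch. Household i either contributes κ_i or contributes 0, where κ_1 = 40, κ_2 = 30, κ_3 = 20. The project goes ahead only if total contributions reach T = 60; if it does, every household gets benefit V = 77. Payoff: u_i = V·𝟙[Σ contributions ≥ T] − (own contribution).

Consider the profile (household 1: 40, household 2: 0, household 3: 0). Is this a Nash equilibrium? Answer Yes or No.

Total = 40 < 60: not provided.
Household 1 (pledges 40, payoff -40): dropping to 0 → total 0, payoff 0. Profitable deviation.

No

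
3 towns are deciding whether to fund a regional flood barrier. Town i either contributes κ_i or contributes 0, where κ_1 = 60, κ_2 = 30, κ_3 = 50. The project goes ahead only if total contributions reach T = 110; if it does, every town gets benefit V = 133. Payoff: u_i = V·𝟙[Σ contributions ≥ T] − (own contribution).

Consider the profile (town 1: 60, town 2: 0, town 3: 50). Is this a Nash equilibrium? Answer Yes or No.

Total = 110 ≥ 110: provided.
Town 1 (pledges 60, payoff 73): dropping to 0 → total 50, payoff 0. No gain.
Town 2 (pledges 0, payoff 133): pledging 30 → total 140, payoff 103. No gain.
Town 3 (pledges 50, payoff 83): dropping to 0 → total 60, payoff 0. No gain.

Yes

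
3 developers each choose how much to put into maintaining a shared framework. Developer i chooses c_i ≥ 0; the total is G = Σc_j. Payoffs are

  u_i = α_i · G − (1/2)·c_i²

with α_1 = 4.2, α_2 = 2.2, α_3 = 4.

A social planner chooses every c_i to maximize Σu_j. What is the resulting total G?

Planner FOC: ∂(Σu_j)/∂c_i = (Σα_j) − c_i = 0, so c_i^SO = Σα_j = 10.4 for every i; G^SO = 31.2.

31.2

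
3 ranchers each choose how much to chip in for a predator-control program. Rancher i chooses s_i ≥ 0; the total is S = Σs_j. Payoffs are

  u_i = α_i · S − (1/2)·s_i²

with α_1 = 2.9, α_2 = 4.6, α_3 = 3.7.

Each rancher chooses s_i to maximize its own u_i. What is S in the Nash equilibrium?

11.2

Rancher i's FOC: ∂u_i/∂s_i = α_i − s_i = 0, so s_i* = α_i.
NE contributions = (2.9, 4.6, 3.7); S = 11.2.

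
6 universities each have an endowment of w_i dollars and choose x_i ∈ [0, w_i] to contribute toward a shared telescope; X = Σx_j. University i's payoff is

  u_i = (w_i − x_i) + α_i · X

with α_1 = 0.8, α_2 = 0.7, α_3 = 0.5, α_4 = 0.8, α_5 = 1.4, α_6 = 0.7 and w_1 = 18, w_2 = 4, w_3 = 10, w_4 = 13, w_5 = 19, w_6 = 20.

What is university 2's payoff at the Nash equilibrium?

∂u_i/∂x_i = α_i − 1, so university i contributes w_i if α_i > 1, else 0.
α_i > 1 for i ∈ {5}; NE contributions (0, 0, 0, 0, 19, 0), X = 19.
u_2 = (4 − 0) + 0.7·19 = 17.3.

17.3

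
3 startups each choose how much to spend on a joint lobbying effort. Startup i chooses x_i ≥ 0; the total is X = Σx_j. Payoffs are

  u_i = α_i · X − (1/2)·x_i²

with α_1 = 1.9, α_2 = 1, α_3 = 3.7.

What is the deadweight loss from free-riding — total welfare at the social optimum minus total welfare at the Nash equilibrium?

30.93

Startup i's FOC: ∂u_i/∂x_i = α_i − x_i = 0, so x_i* = α_i.
NE contributions = (1.9, 1, 3.7); X = 6.6.
W^NE = (Σα)·X − ½Σα_i² = 6.6² − ½·18.3 = 34.41.
Planner sets x_i = Σα_j = 6.6 for every i, so X^SO = 3·6.6 = 19.8.
W^SO = (Σα)·X^SO − ½·3·(Σα)² = (3/2)·6.6² = 65.34.
Deadweight loss = W^SO − W^NE = 30.93.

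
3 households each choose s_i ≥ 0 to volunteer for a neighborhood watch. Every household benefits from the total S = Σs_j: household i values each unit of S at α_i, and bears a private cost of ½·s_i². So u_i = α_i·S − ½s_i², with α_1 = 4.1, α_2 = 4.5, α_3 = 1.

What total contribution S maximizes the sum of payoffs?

28.8

Planner FOC: ∂(Σu_j)/∂s_i = (Σα_j) − s_i = 0, so s_i^SO = Σα_j = 9.6 for every i; S^SO = 28.8.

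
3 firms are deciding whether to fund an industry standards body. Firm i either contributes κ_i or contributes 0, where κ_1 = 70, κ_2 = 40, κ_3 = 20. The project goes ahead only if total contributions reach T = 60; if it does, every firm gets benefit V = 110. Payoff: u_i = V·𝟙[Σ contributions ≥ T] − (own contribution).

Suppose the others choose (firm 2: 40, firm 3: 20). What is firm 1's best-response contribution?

0

Others' total = 60 ≥ 60; contributing adds cost 70 for no extra benefit.
Best response: 0.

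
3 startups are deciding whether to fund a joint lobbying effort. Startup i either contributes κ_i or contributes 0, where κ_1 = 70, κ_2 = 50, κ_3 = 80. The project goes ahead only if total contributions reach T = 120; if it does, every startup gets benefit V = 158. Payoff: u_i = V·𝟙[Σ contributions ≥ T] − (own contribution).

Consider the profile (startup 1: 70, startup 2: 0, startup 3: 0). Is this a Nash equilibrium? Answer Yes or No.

Total = 70 < 120: not provided.
Startup 1 (pledges 70, payoff -70): dropping to 0 → total 0, payoff 0. Profitable deviation.

No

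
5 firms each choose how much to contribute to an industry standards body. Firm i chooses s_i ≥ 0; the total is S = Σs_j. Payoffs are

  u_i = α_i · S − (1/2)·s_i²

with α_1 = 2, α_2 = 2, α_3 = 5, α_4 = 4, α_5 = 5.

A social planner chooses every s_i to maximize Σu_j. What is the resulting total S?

Planner FOC: ∂(Σu_j)/∂s_i = (Σα_j) − s_i = 0, so s_i^SO = Σα_j = 18 for every i; S^SO = 90.

90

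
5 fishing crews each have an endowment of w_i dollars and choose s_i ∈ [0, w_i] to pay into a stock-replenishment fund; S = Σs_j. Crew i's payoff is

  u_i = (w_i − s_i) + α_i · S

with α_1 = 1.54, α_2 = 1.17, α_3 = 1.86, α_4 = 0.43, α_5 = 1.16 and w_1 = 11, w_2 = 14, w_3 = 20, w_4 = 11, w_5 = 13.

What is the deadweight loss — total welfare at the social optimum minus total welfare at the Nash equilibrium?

56.76

∂u_i/∂s_i = α_i − 1, so crew i contributes w_i if α_i > 1, else 0.
α_i > 1 for i ∈ {1, 2, 3, 5}; NE contributions (11, 14, 20, 0, 13), S = 58.
W^NE = Σw_i − S^NE + (Σα_i)·S^NE = 69 + 5.16·58 = 368.28.
Planner: ∂(Σu_j)/∂s_i = Σα_j − 1 = 5.16 > 0, so everyone contributes w_i; S^SO = 69, W^SO = 69 + 5.16·69 = 425.04.
Deadweight loss = 56.76.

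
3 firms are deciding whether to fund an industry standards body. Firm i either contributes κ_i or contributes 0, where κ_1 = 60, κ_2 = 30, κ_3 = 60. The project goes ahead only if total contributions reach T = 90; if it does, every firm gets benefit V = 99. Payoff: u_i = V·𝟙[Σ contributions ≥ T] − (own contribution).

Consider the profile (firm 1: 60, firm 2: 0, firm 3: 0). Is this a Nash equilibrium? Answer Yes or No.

No

Total = 60 < 90: not provided.
Firm 1 (pledges 60, payoff -60): dropping to 0 → total 0, payoff 0. Profitable deviation.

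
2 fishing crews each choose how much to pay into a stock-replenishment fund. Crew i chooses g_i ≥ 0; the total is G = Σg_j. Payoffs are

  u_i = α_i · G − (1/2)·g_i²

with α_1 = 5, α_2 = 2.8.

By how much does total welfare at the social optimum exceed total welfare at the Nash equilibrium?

Crew i's FOC: ∂u_i/∂g_i = α_i − g_i = 0, so g_i* = α_i.
NE contributions = (5, 2.8); G = 7.8.
W^NE = (Σα)·G − ½Σα_i² = 7.8² − ½·32.84 = 44.42.
Planner sets g_i = Σα_j = 7.8 for every i, so G^SO = 2·7.8 = 15.6.
W^SO = (Σα)·G^SO − ½·2·(Σα)² = (2/2)·7.8² = 60.84.
Deadweight loss = W^SO − W^NE = 16.42.

16.42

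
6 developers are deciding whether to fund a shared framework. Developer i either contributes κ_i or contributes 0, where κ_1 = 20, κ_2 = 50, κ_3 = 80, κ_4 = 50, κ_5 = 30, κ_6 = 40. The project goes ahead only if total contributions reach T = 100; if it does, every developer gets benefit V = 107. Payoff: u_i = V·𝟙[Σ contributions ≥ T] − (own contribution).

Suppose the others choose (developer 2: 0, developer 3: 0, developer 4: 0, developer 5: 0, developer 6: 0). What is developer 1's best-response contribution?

0

Others' total = 0. Even contributing 20 gives 20 < 100: no benefit either way.
Best response: 0.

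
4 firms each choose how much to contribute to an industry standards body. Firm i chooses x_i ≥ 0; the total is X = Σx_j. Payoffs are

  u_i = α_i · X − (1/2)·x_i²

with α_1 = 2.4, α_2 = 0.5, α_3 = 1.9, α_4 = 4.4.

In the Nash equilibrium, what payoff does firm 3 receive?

Firm i's FOC: ∂u_i/∂x_i = α_i − x_i = 0, so x_i* = α_i.
NE contributions = (2.4, 0.5, 1.9, 4.4); X = 9.2.
u_3 = α_3·X − ½·(x_3)² = 1.9·9.2 − ½·1.9² = 15.675.

15.675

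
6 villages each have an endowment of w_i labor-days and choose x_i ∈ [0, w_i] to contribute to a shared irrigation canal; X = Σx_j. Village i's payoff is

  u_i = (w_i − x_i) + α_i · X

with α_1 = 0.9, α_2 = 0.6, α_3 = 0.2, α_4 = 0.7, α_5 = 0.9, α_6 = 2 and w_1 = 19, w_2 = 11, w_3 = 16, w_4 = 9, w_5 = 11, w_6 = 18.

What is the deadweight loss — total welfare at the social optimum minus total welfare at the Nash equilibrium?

283.8

∂u_i/∂x_i = α_i − 1, so village i contributes w_i if α_i > 1, else 0.
α_i > 1 for i ∈ {6}; NE contributions (0, 0, 0, 0, 0, 18), X = 18.
W^NE = Σw_i − X^NE + (Σα_i)·X^NE = 84 + 4.3·18 = 161.4.
Planner: ∂(Σu_j)/∂x_i = Σα_j − 1 = 4.3 > 0, so everyone contributes w_i; X^SO = 84, W^SO = 84 + 4.3·84 = 445.2.
Deadweight loss = 283.8.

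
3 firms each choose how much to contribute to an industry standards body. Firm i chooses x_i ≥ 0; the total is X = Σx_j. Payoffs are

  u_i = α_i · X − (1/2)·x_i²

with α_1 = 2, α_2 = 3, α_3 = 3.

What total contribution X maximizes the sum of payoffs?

Planner FOC: ∂(Σu_j)/∂x_i = (Σα_j) − x_i = 0, so x_i^SO = Σα_j = 8 for every i; X^SO = 24.

24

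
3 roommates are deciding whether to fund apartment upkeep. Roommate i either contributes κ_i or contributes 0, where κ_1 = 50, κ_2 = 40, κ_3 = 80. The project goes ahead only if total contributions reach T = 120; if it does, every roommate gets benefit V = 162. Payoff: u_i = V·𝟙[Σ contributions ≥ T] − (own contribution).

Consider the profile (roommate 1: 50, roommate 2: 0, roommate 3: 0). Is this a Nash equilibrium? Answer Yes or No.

No

Total = 50 < 120: not provided.
Roommate 1 (pledges 50, payoff -50): dropping to 0 → total 0, payoff 0. Profitable deviation.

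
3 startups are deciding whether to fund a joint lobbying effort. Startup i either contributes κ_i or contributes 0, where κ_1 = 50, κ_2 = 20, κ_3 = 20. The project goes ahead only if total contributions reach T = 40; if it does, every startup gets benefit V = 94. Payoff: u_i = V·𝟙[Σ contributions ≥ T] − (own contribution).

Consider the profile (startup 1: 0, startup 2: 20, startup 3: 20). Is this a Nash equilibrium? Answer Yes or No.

Total = 40 ≥ 40: provided.
Startup 1 (pledges 0, payoff 94): pledging 50 → total 90, payoff 44. No gain.
Startup 2 (pledges 20, payoff 74): dropping to 0 → total 20, payoff 0. No gain.
Startup 3 (pledges 20, payoff 74): dropping to 0 → total 20, payoff 0. No gain.

Yes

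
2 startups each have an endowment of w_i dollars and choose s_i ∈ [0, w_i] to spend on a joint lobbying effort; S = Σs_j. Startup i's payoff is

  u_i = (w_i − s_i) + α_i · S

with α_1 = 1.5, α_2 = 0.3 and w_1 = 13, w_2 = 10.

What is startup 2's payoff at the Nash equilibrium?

13.9

∂u_i/∂s_i = α_i − 1, so startup i contributes w_i if α_i > 1, else 0.
α_i > 1 for i ∈ {1}; NE contributions (13, 0), S = 13.
u_2 = (10 − 0) + 0.3·13 = 13.9.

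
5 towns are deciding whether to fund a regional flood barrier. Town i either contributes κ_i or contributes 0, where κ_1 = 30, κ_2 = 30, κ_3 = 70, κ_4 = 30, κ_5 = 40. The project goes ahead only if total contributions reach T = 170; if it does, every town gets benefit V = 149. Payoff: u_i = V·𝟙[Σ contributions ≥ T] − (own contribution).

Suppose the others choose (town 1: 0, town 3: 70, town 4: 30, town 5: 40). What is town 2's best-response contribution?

30

Others' total = 140. Contributing 30 brings total to 170 ≥ 170: gain V − κ_2 = 119.
Best response: 30.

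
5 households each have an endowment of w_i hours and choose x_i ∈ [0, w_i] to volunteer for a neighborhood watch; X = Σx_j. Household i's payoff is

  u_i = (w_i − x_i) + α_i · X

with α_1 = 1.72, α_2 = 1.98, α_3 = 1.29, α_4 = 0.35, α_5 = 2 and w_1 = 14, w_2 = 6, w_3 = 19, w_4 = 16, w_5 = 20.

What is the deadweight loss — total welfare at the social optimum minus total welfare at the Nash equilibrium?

∂u_i/∂x_i = α_i − 1, so household i contributes w_i if α_i > 1, else 0.
α_i > 1 for i ∈ {1, 2, 3, 5}; NE contributions (14, 6, 19, 0, 20), X = 59.
W^NE = Σw_i − X^NE + (Σα_i)·X^NE = 75 + 6.34·59 = 449.06.
Planner: ∂(Σu_j)/∂x_i = Σα_j − 1 = 6.34 > 0, so everyone contributes w_i; X^SO = 75, W^SO = 75 + 6.34·75 = 550.5.
Deadweight loss = 101.44.

101.44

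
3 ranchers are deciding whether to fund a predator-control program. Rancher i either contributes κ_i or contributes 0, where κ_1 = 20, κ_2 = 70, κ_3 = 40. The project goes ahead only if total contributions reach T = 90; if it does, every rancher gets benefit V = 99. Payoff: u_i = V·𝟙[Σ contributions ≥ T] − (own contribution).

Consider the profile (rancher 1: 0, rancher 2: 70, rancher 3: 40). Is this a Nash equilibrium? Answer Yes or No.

Yes

Total = 110 ≥ 90: provided.
Rancher 1 (pledges 0, payoff 99): pledging 20 → total 130, payoff 79. No gain.
Rancher 2 (pledges 70, payoff 29): dropping to 0 → total 40, payoff 0. No gain.
Rancher 3 (pledges 40, payoff 59): dropping to 0 → total 70, payoff 0. No gain.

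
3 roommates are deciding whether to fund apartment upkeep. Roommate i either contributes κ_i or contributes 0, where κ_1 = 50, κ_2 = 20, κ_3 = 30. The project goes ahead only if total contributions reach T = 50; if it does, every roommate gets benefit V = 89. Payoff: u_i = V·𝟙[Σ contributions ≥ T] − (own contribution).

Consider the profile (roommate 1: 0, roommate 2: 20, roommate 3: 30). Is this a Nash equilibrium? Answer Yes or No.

Yes

Total = 50 ≥ 50: provided.
Roommate 1 (pledges 0, payoff 89): pledging 50 → total 100, payoff 39. No gain.
Roommate 2 (pledges 20, payoff 69): dropping to 0 → total 30, payoff 0. No gain.
Roommate 3 (pledges 30, payoff 59): dropping to 0 → total 20, payoff 0. No gain.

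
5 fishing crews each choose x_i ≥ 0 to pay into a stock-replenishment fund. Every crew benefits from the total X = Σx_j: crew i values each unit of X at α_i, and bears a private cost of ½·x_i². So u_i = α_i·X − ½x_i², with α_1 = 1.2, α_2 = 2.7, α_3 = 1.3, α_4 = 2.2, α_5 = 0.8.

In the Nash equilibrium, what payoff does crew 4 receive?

15.62

Crew i's FOC: ∂u_i/∂x_i = α_i − x_i = 0, so x_i* = α_i.
NE contributions = (1.2, 2.7, 1.3, 2.2, 0.8); X = 8.2.
u_4 = α_4·X − ½·(x_4)² = 2.2·8.2 − ½·2.2² = 15.62.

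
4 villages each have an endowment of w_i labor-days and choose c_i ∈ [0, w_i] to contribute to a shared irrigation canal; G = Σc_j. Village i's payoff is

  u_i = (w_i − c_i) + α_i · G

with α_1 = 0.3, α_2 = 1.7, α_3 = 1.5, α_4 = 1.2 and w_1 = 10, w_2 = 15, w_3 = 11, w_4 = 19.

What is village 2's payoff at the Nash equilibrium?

∂u_i/∂c_i = α_i − 1, so village i contributes w_i if α_i > 1, else 0.
α_i > 1 for i ∈ {2, 3, 4}; NE contributions (0, 15, 11, 19), G = 45.
u_2 = (15 − 15) + 1.7·45 = 76.5.

76.5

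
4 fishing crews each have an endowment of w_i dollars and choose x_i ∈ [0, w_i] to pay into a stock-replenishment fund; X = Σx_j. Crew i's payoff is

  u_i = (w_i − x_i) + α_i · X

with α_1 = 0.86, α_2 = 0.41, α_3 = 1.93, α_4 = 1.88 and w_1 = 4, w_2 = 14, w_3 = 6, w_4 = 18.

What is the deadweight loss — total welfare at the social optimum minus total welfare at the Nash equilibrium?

73.44

∂u_i/∂x_i = α_i − 1, so crew i contributes w_i if α_i > 1, else 0.
α_i > 1 for i ∈ {3, 4}; NE contributions (0, 0, 6, 18), X = 24.
W^NE = Σw_i − X^NE + (Σα_i)·X^NE = 42 + 4.08·24 = 139.92.
Planner: ∂(Σu_j)/∂x_i = Σα_j − 1 = 4.08 > 0, so everyone contributes w_i; X^SO = 42, W^SO = 42 + 4.08·42 = 213.36.
Deadweight loss = 73.44.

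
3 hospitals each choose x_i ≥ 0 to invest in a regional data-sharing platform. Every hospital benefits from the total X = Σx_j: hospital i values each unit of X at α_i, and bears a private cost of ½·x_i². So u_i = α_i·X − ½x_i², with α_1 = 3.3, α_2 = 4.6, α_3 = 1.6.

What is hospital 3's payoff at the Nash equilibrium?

Hospital i's FOC: ∂u_i/∂x_i = α_i − x_i = 0, so x_i* = α_i.
NE contributions = (3.3, 4.6, 1.6); X = 9.5.
u_3 = α_3·X − ½·(x_3)² = 1.6·9.5 − ½·1.6² = 13.92.

13.92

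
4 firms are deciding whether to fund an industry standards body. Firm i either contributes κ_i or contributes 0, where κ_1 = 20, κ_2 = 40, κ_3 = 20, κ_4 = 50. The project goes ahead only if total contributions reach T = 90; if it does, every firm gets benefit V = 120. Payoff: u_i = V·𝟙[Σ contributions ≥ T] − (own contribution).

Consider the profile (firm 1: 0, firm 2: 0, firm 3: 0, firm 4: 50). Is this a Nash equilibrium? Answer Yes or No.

Total = 50 < 90: not provided.
Firm 1 (pledges 0, payoff 0): pledging 20 → total 70, payoff -20. No gain.
Firm 2 (pledges 0, payoff 0): pledging 40 → total 90, payoff 80. Profitable deviation.

No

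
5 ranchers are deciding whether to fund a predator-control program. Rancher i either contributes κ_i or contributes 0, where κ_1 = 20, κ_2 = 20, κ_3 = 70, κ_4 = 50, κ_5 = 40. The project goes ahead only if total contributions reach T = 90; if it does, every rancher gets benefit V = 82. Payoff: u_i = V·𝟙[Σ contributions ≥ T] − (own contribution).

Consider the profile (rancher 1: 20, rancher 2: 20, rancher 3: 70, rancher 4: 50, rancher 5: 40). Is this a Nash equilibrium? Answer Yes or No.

No

Total = 200 ≥ 90: provided.
Rancher 1 (pledges 20, payoff 62): dropping to 0 → total 180, payoff 82. Profitable deviation.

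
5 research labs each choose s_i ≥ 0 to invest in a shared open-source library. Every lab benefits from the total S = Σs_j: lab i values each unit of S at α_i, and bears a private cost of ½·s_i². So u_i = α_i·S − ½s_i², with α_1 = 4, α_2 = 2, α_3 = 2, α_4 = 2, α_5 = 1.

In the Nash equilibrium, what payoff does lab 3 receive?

20

Lab i's FOC: ∂u_i/∂s_i = α_i − s_i = 0, so s_i* = α_i.
NE contributions = (4, 2, 2, 2, 1); S = 11.
u_3 = α_3·S − ½·(s_3)² = 2·11 − ½·2² = 20.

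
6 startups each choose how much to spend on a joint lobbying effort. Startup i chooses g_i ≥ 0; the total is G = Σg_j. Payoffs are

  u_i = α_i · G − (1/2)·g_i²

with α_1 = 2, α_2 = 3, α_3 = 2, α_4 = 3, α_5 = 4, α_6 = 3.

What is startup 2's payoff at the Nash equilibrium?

46.5

Startup i's FOC: ∂u_i/∂g_i = α_i − g_i = 0, so g_i* = α_i.
NE contributions = (2, 3, 2, 3, 4, 3); G = 17.
u_2 = α_2·G − ½·(g_2)² = 3·17 − ½·3² = 46.5.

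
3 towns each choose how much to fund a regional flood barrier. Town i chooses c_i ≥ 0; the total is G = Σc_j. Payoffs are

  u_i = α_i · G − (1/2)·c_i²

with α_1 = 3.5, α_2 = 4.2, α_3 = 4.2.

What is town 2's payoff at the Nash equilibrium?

Town i's FOC: ∂u_i/∂c_i = α_i − c_i = 0, so c_i* = α_i.
NE contributions = (3.5, 4.2, 4.2); G = 11.9.
u_2 = α_2·G − ½·(c_2)² = 4.2·11.9 − ½·4.2² = 41.16.

41.16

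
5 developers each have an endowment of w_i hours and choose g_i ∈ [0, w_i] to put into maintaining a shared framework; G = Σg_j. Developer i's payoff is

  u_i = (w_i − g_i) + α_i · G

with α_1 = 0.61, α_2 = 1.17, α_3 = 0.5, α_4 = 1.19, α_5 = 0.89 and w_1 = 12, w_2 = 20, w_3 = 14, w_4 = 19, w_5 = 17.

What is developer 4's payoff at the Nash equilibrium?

∂u_i/∂g_i = α_i − 1, so developer i contributes w_i if α_i > 1, else 0.
α_i > 1 for i ∈ {2, 4}; NE contributions (0, 20, 0, 19, 0), G = 39.
u_4 = (19 − 19) + 1.19·39 = 46.41.

46.41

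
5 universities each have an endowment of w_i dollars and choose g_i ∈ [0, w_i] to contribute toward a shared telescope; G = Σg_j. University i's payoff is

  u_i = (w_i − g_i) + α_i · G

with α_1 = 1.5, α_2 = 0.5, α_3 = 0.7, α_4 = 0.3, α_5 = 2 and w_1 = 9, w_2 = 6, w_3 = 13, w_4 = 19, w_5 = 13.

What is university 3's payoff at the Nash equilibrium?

∂u_i/∂g_i = α_i − 1, so university i contributes w_i if α_i > 1, else 0.
α_i > 1 for i ∈ {1, 5}; NE contributions (9, 0, 0, 0, 13), G = 22.
u_3 = (13 − 0) + 0.7·22 = 28.4.

28.4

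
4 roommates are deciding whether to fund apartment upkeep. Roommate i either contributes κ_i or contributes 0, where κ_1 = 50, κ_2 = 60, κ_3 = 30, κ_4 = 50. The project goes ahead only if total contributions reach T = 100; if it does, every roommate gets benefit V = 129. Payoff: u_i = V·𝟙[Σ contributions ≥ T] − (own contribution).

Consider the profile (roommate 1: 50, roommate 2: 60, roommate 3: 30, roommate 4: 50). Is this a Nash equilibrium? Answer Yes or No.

No

Total = 190 ≥ 100: provided.
Roommate 1 (pledges 50, payoff 79): dropping to 0 → total 140, payoff 129. Profitable deviation.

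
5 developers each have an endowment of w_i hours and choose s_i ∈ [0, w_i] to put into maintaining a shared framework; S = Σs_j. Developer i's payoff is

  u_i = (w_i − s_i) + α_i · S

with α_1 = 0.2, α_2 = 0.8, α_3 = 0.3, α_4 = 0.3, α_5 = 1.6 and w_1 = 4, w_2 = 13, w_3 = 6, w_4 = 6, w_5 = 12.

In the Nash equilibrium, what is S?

12

∂u_i/∂s_i = α_i − 1, so developer i contributes w_i if α_i > 1, else 0.
α_i > 1 for i ∈ {5}; NE contributions (0, 0, 0, 0, 12), S = 12.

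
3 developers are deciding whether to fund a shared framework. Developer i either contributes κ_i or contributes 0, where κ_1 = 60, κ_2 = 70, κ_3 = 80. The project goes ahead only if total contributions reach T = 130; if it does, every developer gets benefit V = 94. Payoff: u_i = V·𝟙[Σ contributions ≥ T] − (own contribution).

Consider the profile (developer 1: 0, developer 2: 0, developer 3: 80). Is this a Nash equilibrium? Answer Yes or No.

No

Total = 80 < 130: not provided.
Developer 1 (pledges 0, payoff 0): pledging 60 → total 140, payoff 34. Profitable deviation.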